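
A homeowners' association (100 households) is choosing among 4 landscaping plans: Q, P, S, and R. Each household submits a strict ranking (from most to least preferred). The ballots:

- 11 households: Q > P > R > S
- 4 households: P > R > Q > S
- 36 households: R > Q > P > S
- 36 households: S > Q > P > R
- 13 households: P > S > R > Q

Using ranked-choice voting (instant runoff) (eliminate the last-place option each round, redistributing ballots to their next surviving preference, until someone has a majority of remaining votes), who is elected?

Round 1: Q 11, P 17, S 36, R 36. Eliminate Q.
Round 2: P 28, S 36, R 36. Eliminate P.
Round 3: S 49, R 51. R has a majority.

R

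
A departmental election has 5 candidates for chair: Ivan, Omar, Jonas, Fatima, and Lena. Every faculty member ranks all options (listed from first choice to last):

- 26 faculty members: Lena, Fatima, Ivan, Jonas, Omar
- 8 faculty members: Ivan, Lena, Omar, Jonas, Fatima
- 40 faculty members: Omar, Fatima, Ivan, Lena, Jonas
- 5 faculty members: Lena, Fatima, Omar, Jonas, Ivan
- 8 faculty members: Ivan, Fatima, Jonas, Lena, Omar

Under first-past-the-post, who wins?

First-place votes: Ivan 16, Omar 40, Jonas 0, Fatima 0, Lena 31.
Omar has the most first-place votes.

Omar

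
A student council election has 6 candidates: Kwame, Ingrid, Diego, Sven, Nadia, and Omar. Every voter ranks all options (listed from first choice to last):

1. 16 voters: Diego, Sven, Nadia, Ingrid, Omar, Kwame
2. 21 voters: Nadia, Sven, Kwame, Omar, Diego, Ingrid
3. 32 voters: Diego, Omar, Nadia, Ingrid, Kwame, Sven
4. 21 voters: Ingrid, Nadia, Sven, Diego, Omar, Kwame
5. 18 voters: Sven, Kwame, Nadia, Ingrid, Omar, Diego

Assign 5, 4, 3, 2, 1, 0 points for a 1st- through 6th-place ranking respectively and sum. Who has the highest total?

Kwame: 16·0 + 21·3 + 32·1 + 21·0 + 18·4 = 167
Ingrid: 16·2 + 21·0 + 32·2 + 21·5 + 18·2 = 237
Diego: 16·5 + 21·1 + 32·5 + 21·2 + 18·0 = 303
Sven: 16·4 + 21·4 + 32·0 + 21·3 + 18·5 = 301
Nadia: 16·3 + 21·5 + 32·3 + 21·4 + 18·3 = 387
Omar: 16·1 + 21·2 + 32·4 + 21·1 + 18·1 = 225
Nadia has the highest Borda score (387).

Nadia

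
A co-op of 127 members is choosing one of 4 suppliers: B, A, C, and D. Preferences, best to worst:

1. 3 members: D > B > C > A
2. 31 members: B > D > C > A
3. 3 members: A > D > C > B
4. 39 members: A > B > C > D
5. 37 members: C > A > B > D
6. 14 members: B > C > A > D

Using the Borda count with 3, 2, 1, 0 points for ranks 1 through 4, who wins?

B: 3·2 + 31·3 + 3·0 + 39·2 + 37·1 + 14·3 = 256
A: 3·0 + 31·0 + 3·3 + 39·3 + 37·2 + 14·1 = 214
C: 3·1 + 31·1 + 3·1 + 39·1 + 37·3 + 14·2 = 215
D: 3·3 + 31·2 + 3·2 + 39·0 + 37·0 + 14·0 = 77
B has the highest Borda score (256).

B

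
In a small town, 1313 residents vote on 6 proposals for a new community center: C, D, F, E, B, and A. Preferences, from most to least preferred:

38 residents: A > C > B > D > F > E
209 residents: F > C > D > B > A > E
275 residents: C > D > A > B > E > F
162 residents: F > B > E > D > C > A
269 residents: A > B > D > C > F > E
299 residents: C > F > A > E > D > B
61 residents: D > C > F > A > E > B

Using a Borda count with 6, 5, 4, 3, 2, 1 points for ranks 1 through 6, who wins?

C: 38·5 + 209·5 + 275·6 + 162·2 + 269·3 + 299·6 + 61·5 = 6115
D: 38·3 + 209·4 + 275·5 + 162·3 + 269·4 + 299·2 + 61·6 = 4851
F: 38·2 + 209·6 + 275·1 + 162·6 + 269·2 + 299·5 + 61·4 = 4854
E: 38·1 + 209·1 + 275·2 + 162·4 + 269·1 + 299·3 + 61·2 = 2733
B: 38·4 + 209·3 + 275·3 + 162·5 + 269·5 + 299·1 + 61·1 = 4119
A: 38·6 + 209·2 + 275·4 + 162·1 + 269·6 + 299·4 + 61·3 = 4901
C has the highest Borda score (6115).

C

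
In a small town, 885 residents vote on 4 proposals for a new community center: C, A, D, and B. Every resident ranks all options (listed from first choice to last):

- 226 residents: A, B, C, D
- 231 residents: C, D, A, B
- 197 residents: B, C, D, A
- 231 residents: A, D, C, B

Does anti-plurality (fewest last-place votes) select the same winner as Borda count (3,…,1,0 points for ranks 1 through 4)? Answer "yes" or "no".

no

Anti-plurality — last-place votes: C 0, A 197, D 226, B 462. Winner: C.
Borda — scores: C 1544, A 1602, D 1121, B 1043. Winner: A.
The two methods disagree.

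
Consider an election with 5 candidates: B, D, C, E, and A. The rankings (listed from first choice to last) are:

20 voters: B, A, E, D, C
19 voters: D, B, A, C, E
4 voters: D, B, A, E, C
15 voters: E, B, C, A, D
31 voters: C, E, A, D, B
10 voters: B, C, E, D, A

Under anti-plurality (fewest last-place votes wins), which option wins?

Last-place votes: B 31, D 15, C 24, E 19, A 10.
A is ranked last by the fewest voters, so A wins.

A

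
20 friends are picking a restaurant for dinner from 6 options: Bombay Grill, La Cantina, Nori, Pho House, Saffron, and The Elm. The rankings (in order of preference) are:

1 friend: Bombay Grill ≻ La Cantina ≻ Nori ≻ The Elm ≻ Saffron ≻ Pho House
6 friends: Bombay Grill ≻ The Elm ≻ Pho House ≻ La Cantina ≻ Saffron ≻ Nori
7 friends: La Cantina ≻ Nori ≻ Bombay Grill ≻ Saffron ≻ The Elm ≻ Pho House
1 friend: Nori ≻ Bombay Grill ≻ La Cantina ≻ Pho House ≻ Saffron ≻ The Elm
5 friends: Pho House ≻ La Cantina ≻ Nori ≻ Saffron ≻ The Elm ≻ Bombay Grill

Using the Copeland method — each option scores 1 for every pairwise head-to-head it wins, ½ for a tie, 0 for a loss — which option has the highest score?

Bombay Grill: beats Pho House, Saffron, and The Elm; loses to La Cantina and Nori → score 3.
La Cantina: beats Bombay Grill, Nori, Saffron, and The Elm; loses to Pho House → score 4.
Nori: beats Bombay Grill, Saffron, and The Elm; loses to La Cantina and Pho House → score 3.
Pho House: beats La Cantina, Nori, and Saffron; loses to Bombay Grill and The Elm → score 3.
Saffron: beats The Elm; loses to Bombay Grill, La Cantina, Nori, and Pho House → score 1.
The Elm: beats Pho House; loses to Bombay Grill, La Cantina, Nori, and Saffron → score 1.
La Cantina has the best pairwise record.

La Cantina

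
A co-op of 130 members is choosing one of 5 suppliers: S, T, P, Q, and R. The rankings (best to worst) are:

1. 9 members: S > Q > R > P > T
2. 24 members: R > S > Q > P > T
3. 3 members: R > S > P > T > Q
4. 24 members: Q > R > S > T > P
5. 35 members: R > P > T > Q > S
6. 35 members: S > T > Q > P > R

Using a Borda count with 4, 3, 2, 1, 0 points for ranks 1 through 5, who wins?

S: 9·4 + 24·3 + 3·3 + 24·2 + 35·0 + 35·4 = 305
T: 9·0 + 24·0 + 3·1 + 24·1 + 35·2 + 35·3 = 202
P: 9·1 + 24·1 + 3·2 + 24·0 + 35·3 + 35·1 = 179
Q: 9·3 + 24·2 + 3·0 + 24·4 + 35·1 + 35·2 = 276
R: 9·2 + 24·4 + 3·4 + 24·3 + 35·4 + 35·0 = 338
R has the highest Borda score (338).

R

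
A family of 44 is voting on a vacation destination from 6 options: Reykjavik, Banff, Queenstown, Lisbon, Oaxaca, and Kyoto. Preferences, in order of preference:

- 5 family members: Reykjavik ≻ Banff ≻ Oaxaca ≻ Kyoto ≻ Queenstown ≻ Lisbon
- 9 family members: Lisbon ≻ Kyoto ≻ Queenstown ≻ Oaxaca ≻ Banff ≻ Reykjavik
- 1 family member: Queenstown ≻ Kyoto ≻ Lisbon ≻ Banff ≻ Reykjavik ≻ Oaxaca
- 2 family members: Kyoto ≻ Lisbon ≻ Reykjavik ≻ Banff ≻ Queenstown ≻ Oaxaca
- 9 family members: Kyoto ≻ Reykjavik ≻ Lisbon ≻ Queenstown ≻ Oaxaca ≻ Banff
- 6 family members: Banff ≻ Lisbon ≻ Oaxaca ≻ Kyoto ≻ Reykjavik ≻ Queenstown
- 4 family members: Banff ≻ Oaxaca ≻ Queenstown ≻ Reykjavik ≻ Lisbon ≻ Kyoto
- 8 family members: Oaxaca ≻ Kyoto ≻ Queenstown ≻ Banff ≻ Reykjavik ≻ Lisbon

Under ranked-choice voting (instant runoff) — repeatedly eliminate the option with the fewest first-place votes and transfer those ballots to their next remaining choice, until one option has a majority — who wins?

Kyoto

Round 1: Reykjavik 5, Banff 10, Queenstown 1, Lisbon 9, Oaxaca 8, Kyoto 11. Eliminate Queenstown.
Round 2: Reykjavik 5, Banff 10, Lisbon 9, Oaxaca 8, Kyoto 12. Eliminate Reykjavik.
Round 3: Banff 15, Lisbon 9, Oaxaca 8, Kyoto 12. Eliminate Oaxaca.
Round 4: Banff 15, Lisbon 9, Kyoto 20. Eliminate Lisbon.
Round 5: Banff 15, Kyoto 29. Kyoto has a majority.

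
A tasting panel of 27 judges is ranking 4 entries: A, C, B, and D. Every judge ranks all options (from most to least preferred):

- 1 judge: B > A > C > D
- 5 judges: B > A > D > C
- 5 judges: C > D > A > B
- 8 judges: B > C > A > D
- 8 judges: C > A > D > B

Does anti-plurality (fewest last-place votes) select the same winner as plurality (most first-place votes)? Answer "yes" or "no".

Anti-plurality — last-place votes: A 0, C 5, B 13, D 9. Winner: A.
Plurality — first-place votes: A 0, C 13, B 14, D 0. Winner: B.
The two methods disagree.

no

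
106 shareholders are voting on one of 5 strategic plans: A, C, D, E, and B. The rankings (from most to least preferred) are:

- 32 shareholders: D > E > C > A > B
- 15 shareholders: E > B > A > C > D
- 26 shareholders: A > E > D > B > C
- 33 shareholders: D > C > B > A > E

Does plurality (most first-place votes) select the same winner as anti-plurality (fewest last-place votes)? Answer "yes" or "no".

no

Plurality — first-place votes: A 26, C 0, D 65, E 15, B 0. Winner: D.
Anti-plurality — last-place votes: A 0, C 26, D 15, E 33, B 32. Winner: A.
The two methods disagree.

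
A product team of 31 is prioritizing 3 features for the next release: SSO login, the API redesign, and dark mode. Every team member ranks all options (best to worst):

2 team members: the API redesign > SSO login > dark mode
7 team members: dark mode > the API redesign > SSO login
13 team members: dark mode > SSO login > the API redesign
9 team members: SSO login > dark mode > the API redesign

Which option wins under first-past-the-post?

First-place votes: SSO login 9, the API redesign 2, dark mode 20.
dark mode has the most first-place votes.

dark mode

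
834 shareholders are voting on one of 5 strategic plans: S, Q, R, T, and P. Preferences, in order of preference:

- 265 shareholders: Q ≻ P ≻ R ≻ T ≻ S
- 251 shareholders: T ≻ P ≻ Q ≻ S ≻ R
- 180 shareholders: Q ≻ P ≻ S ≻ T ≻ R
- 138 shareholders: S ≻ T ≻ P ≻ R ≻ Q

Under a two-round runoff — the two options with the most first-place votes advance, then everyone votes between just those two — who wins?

Round 1 first-place votes: S 138, Q 445, R 0, T 251, P 0.
Q and T advance.
Runoff: Q is preferred to T by 445 voters; T by 389.
Q wins the runoff.

Q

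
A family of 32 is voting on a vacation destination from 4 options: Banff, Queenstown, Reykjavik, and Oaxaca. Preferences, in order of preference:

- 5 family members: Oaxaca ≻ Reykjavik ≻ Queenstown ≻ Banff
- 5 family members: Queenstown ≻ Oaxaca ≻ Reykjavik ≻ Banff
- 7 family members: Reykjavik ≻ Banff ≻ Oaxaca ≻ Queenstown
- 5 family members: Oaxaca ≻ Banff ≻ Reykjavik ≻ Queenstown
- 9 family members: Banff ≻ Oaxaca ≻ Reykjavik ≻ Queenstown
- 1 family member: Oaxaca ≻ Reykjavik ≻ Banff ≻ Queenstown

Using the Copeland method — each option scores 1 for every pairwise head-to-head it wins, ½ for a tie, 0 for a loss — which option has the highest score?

Banff: beats Queenstown; ties Oaxaca; loses to Reykjavik → score 1.5.
Queenstown: loses to Banff, Reykjavik, and Oaxaca → score 0.
Reykjavik: beats Banff and Queenstown; loses to Oaxaca → score 2.
Oaxaca: beats Queenstown and Reykjavik; ties Banff → score 2.5.
Oaxaca has the best pairwise record.

Oaxaca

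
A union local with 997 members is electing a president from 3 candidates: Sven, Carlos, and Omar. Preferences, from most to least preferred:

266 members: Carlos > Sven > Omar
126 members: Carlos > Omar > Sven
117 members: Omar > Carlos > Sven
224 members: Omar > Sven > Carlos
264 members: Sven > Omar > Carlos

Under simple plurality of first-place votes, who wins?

Carlos

First-place votes: Sven 264, Carlos 392, Omar 341.
Carlos has the most first-place votes.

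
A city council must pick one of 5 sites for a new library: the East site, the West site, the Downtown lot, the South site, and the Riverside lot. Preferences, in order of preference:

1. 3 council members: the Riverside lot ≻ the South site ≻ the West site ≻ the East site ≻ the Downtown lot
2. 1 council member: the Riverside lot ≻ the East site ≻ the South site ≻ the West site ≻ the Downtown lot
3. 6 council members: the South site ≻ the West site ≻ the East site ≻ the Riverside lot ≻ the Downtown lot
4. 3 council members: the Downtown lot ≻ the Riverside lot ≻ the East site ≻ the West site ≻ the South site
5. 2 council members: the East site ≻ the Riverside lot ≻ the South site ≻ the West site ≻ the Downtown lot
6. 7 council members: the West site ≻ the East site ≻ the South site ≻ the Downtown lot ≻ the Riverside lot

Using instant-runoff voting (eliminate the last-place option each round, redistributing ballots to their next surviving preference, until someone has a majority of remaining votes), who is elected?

Round 1: the East site 2, the West site 7, the Downtown lot 3, the South site 6, the Riverside lot 4. Eliminate the East site.
Round 2: the West site 7, the Downtown lot 3, the South site 6, the Riverside lot 6. Eliminate the Downtown lot.
Round 3: the West site 7, the South site 6, the Riverside lot 9. Eliminate the South site.
Round 4: the West site 13, the Riverside lot 9. The West site has a majority.

the West site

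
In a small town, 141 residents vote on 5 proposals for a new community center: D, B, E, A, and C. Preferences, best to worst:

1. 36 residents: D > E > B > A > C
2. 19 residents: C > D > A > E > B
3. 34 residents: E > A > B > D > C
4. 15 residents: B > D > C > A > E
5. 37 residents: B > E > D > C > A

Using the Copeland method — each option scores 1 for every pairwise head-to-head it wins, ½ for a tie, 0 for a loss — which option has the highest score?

D: beats A and C; loses to B and E → score 2.
B: beats D, A, and C; loses to E → score 3.
E: beats D, B, A, and C → score 4.
A: loses to D, B, E, and C → score 0.
C: beats A; loses to D, B, and E → score 1.
E has the best pairwise record.

E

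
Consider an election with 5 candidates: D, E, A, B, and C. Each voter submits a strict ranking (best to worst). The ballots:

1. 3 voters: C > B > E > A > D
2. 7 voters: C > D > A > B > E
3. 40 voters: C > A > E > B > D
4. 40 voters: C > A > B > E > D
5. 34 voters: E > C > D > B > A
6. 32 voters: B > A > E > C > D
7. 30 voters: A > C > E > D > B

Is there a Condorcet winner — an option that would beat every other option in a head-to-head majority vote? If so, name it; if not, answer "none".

C

C vs D: 186–0 for C.
C vs E: 120–66 for C.
C vs A: 124–62 for C.
C vs B: 154–32 for C.
C beats every other option head-to-head.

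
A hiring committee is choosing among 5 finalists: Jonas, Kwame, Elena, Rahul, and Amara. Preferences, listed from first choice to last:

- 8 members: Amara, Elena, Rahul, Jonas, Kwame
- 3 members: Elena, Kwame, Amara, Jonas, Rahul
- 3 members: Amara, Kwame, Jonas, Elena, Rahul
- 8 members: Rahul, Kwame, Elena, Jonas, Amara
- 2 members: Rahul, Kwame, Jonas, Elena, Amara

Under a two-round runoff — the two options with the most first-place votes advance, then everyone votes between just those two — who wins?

Amara

Round 1 first-place votes: Jonas 0, Kwame 0, Elena 3, Rahul 10, Amara 11.
Amara and Rahul advance.
Runoff: Amara is preferred to Rahul by 14 voters; Rahul by 10.
Amara wins the runoff.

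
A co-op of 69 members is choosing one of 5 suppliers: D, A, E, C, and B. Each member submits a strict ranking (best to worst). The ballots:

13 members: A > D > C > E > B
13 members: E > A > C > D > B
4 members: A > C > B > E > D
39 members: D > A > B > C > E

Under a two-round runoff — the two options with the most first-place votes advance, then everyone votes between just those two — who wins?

Round 1 first-place votes: D 39, A 17, E 13, C 0, B 0.
D and A advance.
Runoff: D is preferred to A by 39 voters; A by 30.
D wins the runoff.

D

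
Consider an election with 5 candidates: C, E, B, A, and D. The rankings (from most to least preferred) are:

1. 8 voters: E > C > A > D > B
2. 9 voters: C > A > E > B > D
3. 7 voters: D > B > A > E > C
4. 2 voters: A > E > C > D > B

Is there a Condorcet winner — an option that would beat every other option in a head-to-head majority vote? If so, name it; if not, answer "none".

none

Checking pairwise contests:
E beats C 17–9.
A beats E 18–8.
C beats B 19–7.
C beats A 17–9.
C beats D 19–7.
Every option loses at least one head-to-head, so there is no Condorcet winner.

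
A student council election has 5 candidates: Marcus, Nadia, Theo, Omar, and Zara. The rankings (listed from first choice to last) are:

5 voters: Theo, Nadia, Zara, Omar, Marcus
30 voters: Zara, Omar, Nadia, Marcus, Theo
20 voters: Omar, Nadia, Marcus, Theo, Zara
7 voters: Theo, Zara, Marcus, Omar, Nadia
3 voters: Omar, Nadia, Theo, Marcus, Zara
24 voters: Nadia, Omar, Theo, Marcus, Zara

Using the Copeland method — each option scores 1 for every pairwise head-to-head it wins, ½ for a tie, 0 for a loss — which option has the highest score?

Marcus: beats Theo and Zara; loses to Nadia and Omar → score 2.
Nadia: beats Marcus, Theo, and Zara; loses to Omar → score 3.
Theo: beats Zara; loses to Marcus, Nadia, and Omar → score 1.
Omar: beats Marcus, Nadia, Theo, and Zara → score 4.
Zara: loses to Marcus, Nadia, Theo, and Omar → score 0.
Omar has the best pairwise record.

Omar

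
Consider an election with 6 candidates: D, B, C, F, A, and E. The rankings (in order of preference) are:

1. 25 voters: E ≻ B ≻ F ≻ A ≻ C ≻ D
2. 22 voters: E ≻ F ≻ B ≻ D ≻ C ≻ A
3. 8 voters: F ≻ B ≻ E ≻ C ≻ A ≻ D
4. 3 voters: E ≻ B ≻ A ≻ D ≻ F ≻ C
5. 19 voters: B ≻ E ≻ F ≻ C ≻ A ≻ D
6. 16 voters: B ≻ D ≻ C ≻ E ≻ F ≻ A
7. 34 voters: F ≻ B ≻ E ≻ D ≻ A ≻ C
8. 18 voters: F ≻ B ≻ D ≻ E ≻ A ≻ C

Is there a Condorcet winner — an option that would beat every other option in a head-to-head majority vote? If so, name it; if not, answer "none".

none

Checking pairwise contests:
B beats D 145–0.
F beats B 82–63.
D beats C 93–52.
E beats F 85–60.
D beats A 90–55.
B beats E 95–50.
Every option loses at least one head-to-head, so there is no Condorcet winner.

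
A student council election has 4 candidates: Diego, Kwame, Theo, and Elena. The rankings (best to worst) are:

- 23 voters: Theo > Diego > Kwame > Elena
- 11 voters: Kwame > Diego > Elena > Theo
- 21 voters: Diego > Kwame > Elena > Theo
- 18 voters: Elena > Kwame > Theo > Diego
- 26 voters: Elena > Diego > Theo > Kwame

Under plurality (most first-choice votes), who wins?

Elena

First-place votes: Diego 21, Kwame 11, Theo 23, Elena 44.
Elena has the most first-place votes.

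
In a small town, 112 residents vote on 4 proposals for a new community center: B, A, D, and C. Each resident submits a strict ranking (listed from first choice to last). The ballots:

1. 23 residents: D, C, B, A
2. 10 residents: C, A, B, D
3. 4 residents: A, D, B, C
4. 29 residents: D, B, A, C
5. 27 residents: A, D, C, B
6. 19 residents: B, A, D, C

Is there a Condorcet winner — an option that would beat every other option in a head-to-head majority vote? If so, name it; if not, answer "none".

Checking pairwise contests:
D beats B 83–29.
B beats A 71–41.
A beats D 60–52.
A beats C 79–33.
Every option loses at least one head-to-head, so there is no Condorcet winner.

none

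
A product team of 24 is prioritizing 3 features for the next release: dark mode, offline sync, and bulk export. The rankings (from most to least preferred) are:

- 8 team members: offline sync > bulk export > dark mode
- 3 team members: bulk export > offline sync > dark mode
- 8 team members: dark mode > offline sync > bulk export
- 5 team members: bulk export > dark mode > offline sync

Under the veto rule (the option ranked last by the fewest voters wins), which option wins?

offline sync

Last-place votes: dark mode 11, offline sync 5, bulk export 8.
offline sync is ranked last by the fewest voters, so offline sync wins.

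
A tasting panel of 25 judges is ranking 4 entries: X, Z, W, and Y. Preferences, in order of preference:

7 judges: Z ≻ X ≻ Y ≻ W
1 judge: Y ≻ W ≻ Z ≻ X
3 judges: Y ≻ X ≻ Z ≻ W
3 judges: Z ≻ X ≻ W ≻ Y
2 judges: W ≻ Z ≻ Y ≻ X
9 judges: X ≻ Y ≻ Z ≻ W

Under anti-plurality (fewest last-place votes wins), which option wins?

Last-place votes: X 3, Z 0, W 19, Y 3.
Z is ranked last by the fewest voters, so Z wins.

Z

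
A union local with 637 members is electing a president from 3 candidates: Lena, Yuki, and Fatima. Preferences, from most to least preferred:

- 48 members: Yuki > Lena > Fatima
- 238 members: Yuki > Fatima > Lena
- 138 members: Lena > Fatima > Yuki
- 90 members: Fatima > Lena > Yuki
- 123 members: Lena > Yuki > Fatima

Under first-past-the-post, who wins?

Yuki

First-place votes: Lena 261, Yuki 286, Fatima 90.
Yuki has the most first-place votes.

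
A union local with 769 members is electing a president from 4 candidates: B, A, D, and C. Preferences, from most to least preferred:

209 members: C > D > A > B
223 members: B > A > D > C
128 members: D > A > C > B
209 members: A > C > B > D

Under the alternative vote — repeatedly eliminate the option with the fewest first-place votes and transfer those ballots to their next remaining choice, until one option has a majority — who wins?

A

Round 1: B 223, A 209, D 128, C 209. Eliminate D.
Round 2: B 223, A 337, C 209. Eliminate C.
Round 3: B 223, A 546. A has a majority.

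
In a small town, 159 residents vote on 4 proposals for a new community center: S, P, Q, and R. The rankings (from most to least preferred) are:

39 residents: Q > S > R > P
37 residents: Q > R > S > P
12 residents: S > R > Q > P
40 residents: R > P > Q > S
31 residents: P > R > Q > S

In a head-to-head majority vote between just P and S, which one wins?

S

Voters preferring P to S: 71; preferring S to P: 88.
S wins the head-to-head.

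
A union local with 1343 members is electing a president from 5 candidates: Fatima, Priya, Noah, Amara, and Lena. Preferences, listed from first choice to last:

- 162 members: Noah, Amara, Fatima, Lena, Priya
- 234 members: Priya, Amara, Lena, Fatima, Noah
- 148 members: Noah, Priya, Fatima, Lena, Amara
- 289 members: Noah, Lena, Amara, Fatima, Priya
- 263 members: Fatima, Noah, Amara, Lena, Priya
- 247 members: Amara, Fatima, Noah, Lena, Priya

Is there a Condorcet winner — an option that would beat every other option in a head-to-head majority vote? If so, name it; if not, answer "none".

none

Checking pairwise contests:
Amara beats Fatima 932–411.
Fatima beats Priya 961–382.
Fatima beats Noah 744–599.
Noah beats Amara 862–481.
Fatima beats Lena 820–523.
Every option loses at least one head-to-head, so there is no Condorcet winner.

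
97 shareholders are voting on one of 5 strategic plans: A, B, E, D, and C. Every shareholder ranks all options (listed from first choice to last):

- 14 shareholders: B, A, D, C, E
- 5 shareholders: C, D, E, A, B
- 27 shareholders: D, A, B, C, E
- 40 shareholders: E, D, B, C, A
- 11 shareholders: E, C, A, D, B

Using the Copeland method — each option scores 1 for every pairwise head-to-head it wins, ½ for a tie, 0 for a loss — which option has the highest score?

A: loses to B, E, D, and C → score 0.
B: beats A and C; loses to E and D → score 2.
E: beats A, B, D, and C → score 4.
D: beats A, B, and C; loses to E → score 3.
C: beats A; loses to B, E, and D → score 1.
E has the best pairwise record.

E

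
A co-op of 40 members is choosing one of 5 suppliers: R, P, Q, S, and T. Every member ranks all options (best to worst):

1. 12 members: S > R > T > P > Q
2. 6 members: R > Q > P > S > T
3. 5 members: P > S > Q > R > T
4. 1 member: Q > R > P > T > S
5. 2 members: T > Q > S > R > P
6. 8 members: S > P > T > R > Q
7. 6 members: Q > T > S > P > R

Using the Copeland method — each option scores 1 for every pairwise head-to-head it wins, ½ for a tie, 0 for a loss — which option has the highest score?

S

R: beats P, Q, and T; loses to S → score 3.
P: beats Q; ties T; loses to R and S → score 1.5.
Q: loses to R, P, S, and T → score 0.
S: beats R, P, Q, and T → score 4.
T: beats Q; ties P; loses to R and S → score 1.5.
S has the best pairwise record.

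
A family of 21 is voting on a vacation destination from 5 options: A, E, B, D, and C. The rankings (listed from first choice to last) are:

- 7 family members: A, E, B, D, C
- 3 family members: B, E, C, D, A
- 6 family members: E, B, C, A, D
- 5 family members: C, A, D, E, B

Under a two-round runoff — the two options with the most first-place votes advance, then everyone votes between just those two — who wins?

Round 1 first-place votes: A 7, E 6, B 3, D 0, C 5.
A and E advance.
Runoff: A is preferred to E by 12 voters; E by 9.
A wins the runoff.

A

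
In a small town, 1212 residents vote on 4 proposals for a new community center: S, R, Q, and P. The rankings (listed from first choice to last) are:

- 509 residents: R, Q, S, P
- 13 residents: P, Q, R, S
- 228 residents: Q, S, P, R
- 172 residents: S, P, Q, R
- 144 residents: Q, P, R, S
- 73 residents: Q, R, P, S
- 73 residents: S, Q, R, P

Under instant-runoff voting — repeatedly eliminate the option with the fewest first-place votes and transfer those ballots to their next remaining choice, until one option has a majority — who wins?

Q

Round 1: S 245, R 509, Q 445, P 13. Eliminate P.
Round 2: S 245, R 509, Q 458. Eliminate S.
Round 3: R 509, Q 703. Q has a majority.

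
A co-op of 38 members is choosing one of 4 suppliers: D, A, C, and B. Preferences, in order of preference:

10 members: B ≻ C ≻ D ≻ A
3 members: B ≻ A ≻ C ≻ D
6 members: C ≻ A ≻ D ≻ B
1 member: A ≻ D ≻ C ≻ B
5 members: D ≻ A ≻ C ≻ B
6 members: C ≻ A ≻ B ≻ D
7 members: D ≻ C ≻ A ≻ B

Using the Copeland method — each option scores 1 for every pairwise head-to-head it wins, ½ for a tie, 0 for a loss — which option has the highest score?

C

D: beats A; ties B; loses to C → score 1.5.
A: beats B; loses to D and C → score 1.
C: beats D, A, and B → score 3.
B: ties D; loses to A and C → score 0.5.
C has the best pairwise record.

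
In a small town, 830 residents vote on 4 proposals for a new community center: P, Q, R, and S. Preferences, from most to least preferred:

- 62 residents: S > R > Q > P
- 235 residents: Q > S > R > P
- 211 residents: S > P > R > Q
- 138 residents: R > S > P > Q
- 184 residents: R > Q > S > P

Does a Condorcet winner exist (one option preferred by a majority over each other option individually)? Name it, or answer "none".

Checking pairwise contests:
Q beats P 481–349.
R beats Q 595–235.
S beats R 508–322.
Q beats S 419–411.
Every option loses at least one head-to-head, so there is no Condorcet winner.

none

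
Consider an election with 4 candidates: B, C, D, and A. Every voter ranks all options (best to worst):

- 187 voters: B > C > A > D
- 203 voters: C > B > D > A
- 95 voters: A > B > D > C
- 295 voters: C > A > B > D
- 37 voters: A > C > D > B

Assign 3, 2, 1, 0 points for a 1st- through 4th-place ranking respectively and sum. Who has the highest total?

C

B: 187·3 + 203·2 + 95·2 + 295·1 + 37·0 = 1452
C: 187·2 + 203·3 + 95·0 + 295·3 + 37·2 = 1942
D: 187·0 + 203·1 + 95·1 + 295·0 + 37·1 = 335
A: 187·1 + 203·0 + 95·3 + 295·2 + 37·3 = 1173
C has the highest Borda score (1942).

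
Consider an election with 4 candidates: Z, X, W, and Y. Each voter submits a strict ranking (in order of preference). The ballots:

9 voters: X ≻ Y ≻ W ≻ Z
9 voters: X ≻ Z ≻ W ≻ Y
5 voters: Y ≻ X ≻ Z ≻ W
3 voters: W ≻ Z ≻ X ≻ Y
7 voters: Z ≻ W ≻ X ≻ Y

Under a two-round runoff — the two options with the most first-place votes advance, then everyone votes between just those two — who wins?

Round 1 first-place votes: Z 7, X 18, W 3, Y 5.
X and Z advance.
Runoff: X is preferred to Z by 23 voters; Z by 10.
X wins the runoff.

X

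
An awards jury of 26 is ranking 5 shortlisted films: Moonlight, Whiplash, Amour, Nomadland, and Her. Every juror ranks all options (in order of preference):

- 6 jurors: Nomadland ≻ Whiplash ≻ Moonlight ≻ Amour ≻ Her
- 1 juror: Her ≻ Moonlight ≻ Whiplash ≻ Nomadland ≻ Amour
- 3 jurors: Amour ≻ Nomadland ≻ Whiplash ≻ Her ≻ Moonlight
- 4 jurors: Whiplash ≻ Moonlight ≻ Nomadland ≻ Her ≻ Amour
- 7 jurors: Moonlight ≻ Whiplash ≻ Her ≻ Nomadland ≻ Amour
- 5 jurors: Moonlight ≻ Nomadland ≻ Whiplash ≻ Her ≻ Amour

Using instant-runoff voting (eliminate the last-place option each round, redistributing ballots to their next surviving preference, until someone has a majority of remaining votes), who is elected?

Moonlight

Round 1: Moonlight 12, Whiplash 4, Amour 3, Nomadland 6, Her 1. Eliminate Her.
Round 2: Moonlight 13, Whiplash 4, Amour 3, Nomadland 6. Eliminate Amour.
Round 3: Moonlight 13, Whiplash 4, Nomadland 9. Eliminate Whiplash.
Round 4: Moonlight 17, Nomadland 9. Moonlight has a majority.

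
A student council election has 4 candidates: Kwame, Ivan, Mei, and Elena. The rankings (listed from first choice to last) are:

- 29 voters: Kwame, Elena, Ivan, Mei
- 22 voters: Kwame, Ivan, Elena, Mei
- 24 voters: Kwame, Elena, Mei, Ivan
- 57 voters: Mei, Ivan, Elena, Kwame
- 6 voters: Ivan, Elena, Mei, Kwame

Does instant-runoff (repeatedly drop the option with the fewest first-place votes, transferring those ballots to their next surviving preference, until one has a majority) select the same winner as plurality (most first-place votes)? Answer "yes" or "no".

Instant-runoff — R1 Kwame 75, Ivan 6, Mei 57, Elena 0 (Kwame winner). Winner: Kwame.
Plurality — first-place votes: Kwame 75, Ivan 6, Mei 57, Elena 0. Winner: Kwame.
The two methods agree.

yes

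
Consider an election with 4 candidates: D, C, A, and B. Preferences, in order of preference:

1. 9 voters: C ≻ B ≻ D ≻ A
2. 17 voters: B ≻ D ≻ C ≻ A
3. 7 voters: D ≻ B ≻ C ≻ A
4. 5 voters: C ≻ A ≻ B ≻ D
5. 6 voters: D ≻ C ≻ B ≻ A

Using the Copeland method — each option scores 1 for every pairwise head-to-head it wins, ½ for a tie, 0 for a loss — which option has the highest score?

B

D: beats C and A; loses to B → score 2.
C: beats A; loses to D and B → score 1.
A: loses to D, C, and B → score 0.
B: beats D, C, and A → score 3.
B has the best pairwise record.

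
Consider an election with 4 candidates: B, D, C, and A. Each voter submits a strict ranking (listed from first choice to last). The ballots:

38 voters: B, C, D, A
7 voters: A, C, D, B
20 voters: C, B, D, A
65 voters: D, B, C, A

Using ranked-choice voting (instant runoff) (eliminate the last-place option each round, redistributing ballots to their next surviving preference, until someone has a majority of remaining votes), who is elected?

Round 1: B 38, D 65, C 20, A 7. Eliminate A.
Round 2: B 38, D 65, C 27. Eliminate C.
Round 3: B 58, D 72. D has a majority.

D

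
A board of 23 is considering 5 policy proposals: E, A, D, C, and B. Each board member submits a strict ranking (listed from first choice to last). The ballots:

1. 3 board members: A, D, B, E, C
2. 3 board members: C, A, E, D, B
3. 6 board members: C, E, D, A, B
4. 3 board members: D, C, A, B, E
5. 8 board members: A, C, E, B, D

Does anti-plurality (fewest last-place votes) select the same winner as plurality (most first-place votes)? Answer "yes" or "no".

Anti-plurality — last-place votes: E 3, A 0, D 8, C 3, B 9. Winner: A.
Plurality — first-place votes: E 0, A 11, D 3, C 9, B 0. Winner: A.
The two methods agree.

yes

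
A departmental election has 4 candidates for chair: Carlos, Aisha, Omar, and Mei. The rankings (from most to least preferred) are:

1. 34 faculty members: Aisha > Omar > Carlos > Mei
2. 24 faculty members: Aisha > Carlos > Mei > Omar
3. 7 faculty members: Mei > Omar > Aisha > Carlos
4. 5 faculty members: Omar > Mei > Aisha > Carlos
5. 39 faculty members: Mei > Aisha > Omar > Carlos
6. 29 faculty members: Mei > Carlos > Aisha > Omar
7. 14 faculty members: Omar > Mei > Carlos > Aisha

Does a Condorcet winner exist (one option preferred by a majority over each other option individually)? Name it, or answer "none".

Mei vs Carlos: 94–58 for Mei.
Mei vs Aisha: 94–58 for Mei.
Mei vs Omar: 99–53 for Mei.
Mei beats every other option head-to-head.

Mei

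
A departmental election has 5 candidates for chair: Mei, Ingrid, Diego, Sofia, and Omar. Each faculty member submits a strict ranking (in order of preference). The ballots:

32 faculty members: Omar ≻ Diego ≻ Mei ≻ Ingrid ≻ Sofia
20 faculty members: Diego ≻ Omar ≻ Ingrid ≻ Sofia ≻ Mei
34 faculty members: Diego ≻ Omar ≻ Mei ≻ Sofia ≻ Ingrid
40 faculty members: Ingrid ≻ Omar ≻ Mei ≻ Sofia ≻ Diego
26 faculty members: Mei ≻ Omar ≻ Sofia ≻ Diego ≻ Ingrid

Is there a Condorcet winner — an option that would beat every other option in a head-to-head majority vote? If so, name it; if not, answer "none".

Omar vs Mei: 126–26 for Omar.
Omar vs Ingrid: 112–40 for Omar.
Omar vs Diego: 98–54 for Omar.
Omar vs Sofia: 152–0 for Omar.
Omar beats every other option head-to-head.

Omar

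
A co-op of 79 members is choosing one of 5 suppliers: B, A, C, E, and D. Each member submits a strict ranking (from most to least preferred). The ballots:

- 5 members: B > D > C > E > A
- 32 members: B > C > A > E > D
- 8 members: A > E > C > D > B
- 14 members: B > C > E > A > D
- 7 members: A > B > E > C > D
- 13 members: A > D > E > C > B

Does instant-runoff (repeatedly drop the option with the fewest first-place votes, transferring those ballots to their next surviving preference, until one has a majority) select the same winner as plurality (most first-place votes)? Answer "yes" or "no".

yes

Instant-runoff — R1 B 51, A 28, C 0, E 0, D 0 (B winner). Winner: B.
Plurality — first-place votes: B 51, A 28, C 0, E 0, D 0. Winner: B.
The two methods agree.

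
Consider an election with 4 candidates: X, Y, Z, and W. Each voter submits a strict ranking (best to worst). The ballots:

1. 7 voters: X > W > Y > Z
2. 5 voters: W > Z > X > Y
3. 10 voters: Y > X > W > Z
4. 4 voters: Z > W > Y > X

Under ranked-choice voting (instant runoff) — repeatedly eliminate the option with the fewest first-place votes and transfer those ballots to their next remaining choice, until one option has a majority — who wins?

Round 1: X 7, Y 10, Z 4, W 5. Eliminate Z.
Round 2: X 7, Y 10, W 9. Eliminate X.
Round 3: Y 10, W 16. W has a majority.

W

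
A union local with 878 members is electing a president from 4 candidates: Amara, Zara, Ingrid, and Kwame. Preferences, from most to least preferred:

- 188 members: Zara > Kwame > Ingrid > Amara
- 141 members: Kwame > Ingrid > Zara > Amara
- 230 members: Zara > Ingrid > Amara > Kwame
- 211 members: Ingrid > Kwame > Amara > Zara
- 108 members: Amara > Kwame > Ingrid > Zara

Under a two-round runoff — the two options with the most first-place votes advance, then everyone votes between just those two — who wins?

Round 1 first-place votes: Amara 108, Zara 418, Ingrid 211, Kwame 141.
Zara and Ingrid advance.
Runoff: Zara is preferred to Ingrid by 418 voters; Ingrid by 460.
Ingrid wins the runoff.

Ingrid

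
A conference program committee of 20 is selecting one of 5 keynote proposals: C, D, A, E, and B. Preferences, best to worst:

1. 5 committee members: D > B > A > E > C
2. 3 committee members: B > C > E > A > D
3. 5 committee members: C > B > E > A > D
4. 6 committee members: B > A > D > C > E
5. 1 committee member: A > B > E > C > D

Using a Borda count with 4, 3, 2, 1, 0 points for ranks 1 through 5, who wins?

C: 5·0 + 3·3 + 5·4 + 6·1 + 1·1 = 36
D: 5·4 + 3·0 + 5·0 + 6·2 + 1·0 = 32
A: 5·2 + 3·1 + 5·1 + 6·3 + 1·4 = 40
E: 5·1 + 3·2 + 5·2 + 6·0 + 1·2 = 23
B: 5·3 + 3·4 + 5·3 + 6·4 + 1·3 = 69
B has the highest Borda score (69).

B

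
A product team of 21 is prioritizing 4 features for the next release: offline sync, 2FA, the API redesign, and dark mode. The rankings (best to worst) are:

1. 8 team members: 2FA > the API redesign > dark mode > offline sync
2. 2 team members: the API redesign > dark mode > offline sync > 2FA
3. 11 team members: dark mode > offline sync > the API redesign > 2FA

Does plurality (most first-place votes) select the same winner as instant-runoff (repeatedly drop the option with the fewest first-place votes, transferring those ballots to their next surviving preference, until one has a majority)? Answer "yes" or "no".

Plurality — first-place votes: offline sync 0, 2FA 8, the API redesign 2, dark mode 11. Winner: dark mode.
Instant-runoff — R1 offline sync 0, 2FA 8, the API redesign 2, dark mode 11 (dark mode winner). Winner: dark mode.
The two methods agree.

yes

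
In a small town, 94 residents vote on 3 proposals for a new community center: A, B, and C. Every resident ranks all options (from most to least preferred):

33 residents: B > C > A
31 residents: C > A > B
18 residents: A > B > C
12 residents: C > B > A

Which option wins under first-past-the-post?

C

First-place votes: A 18, B 33, C 43.
C has the most first-place votes.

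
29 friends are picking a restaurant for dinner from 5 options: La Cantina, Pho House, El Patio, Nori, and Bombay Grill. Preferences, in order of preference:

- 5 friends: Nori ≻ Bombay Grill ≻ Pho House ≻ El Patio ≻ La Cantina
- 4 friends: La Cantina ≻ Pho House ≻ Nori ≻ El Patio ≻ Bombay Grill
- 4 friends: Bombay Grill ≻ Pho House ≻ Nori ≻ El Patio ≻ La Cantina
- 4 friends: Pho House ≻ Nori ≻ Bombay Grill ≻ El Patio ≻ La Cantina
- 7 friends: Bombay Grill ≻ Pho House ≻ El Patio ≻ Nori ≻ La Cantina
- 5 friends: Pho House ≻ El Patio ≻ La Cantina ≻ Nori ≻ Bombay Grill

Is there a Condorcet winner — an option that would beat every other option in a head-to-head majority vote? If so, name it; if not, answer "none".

none

Checking pairwise contests:
Pho House beats La Cantina 25–4.
Bombay Grill beats Pho House 16–13.
Pho House beats El Patio 29–0.
Pho House beats Nori 24–5.
Nori beats Bombay Grill 18–11.
Every option loses at least one head-to-head, so there is no Condorcet winner.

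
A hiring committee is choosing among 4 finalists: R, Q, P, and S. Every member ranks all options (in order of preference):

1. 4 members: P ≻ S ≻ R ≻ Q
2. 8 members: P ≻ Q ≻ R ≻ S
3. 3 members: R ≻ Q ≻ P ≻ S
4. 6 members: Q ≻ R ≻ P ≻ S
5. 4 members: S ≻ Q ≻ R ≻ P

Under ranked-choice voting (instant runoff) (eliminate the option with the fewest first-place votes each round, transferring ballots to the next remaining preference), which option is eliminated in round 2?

Round 1: R 3, Q 6, P 12, S 4. Eliminate R.
Round 2: Q 9, P 12, S 4. Eliminate S.

S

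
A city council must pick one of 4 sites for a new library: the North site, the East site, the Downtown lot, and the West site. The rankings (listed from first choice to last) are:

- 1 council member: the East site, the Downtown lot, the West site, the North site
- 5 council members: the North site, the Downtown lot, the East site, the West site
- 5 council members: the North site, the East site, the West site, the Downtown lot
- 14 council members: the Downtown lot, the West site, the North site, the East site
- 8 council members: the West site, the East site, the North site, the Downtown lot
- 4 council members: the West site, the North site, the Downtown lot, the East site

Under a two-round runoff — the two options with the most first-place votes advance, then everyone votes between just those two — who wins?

the Downtown lot

Round 1 first-place votes: the North site 10, the East site 1, the Downtown lot 14, the West site 12.
the Downtown lot and the West site advance.
Runoff: the Downtown lot is preferred to the West site by 20 voters; the West site by 17.
the Downtown lot wins the runoff.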